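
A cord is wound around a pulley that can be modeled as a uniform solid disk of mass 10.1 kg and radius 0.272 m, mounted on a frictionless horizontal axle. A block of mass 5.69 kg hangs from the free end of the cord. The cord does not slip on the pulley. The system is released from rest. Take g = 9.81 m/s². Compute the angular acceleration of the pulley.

α ≈ 19.1 rad/s²

I = ½MR² = (1/2)(10.1)(0.272)² = 0.3736 kg·m².
Block: mg − T = ma. Pulley: TR = Iα. No-slip: a = αR, so T = (I/R²)a = 5.050·a.
Then mg = (m + 5.050)a, so a = (5.69)(9.81)/(5.69 + 5.050) = 5.197 m/s².
α = a/R = 5.197/0.272 = 19.11 rad/s².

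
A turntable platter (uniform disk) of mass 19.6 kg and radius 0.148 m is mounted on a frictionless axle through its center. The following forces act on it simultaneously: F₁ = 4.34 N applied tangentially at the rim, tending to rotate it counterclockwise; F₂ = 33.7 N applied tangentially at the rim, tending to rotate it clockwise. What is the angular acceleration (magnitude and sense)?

α ≈ 20.2 rad/s², clockwise

I = ½MR² = (1/2)(19.6)(0.148)² = 0.2147 kg·m².
Taking counterclockwise as positive: τ₁ = +(4.34)(0.148) = +0.6423 N·m; τ₂ = −(33.7)(0.148) = −4.988 N·m.
Net torque τ = -4.345 N·m.
α = τ/I = -4.345/0.2147 = -20.24 rad/s².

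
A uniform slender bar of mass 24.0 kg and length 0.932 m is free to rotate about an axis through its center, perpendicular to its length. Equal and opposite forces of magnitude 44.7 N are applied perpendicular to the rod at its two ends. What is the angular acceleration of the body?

I = (1/12)ML² = (1/12)(24.0)(0.932)² = 1.737 kg·m².
The couple gives τ = F·(L/2) + F·(L/2) = F L = (44.7)(0.932) = 41.66 N·m.
Newton's second law for rotation, τ = Iα, gives α = τ/I = 41.66/1.737 = 23.98 rad/s².

α ≈ 24.0 rad/s²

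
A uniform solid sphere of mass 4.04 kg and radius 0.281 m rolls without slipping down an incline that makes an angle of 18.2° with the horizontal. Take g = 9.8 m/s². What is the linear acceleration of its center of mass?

a ≈ 2.19 m/s²

Translation along the incline: Mg sinθ − f = Ma.
Rotation about the center: fR = Iα with I = (2/5)MR². No-slip gives a = αR, so f = (I/R²)a = (2/5)M a.
Substituting: Mg sinθ = (1 + 0.4000)Ma, so a = g sinθ/(1 + 0.4000) = (9.8) sin 18.2° / 1.400 = 2.186 m/s².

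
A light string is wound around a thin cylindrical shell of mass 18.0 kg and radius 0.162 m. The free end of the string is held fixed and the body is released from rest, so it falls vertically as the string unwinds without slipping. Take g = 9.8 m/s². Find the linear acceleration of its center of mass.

a ≈ 4.90 m/s²

Translation: Mg − T = Ma. Rotation about the center: TR = Iα with I = MR².
With a = αR: T = (I/R²)a = M a, so Mg = (1 + 1.000)Ma.
a = g/(1 + 1.000) = 9.8/2.000 = 4.900 m/s².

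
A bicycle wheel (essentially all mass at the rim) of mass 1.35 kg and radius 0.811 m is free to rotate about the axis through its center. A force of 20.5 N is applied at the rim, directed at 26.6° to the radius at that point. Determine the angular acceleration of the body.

I = MR² = (1.35)(0.811)² = 0.8879 kg·m².
Only the tangential component produces torque: τ = F R sinθ = (20.5)(0.811) sin 26.6° = 7.444 N·m.
Newton's second law for rotation, τ = Iα, gives α = τ/I = 7.444/0.8879 = 8.384 rad/s².

α ≈ 8.38 rad/s²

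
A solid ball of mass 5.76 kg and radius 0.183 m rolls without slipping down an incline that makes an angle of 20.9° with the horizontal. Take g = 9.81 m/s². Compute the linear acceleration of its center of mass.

Translation along the incline: Mg sinθ − f = Ma.
Rotation about the center: fR = Iα with I = (2/5)MR². No-slip gives a = αR, so f = (I/R²)a = (2/5)M a.
Substituting: Mg sinθ = (1 + 0.4000)Ma, so a = g sinθ/(1 + 0.4000) = (9.81) sin 20.9° / 1.400 = 2.500 m/s².

a ≈ 2.50 m/s²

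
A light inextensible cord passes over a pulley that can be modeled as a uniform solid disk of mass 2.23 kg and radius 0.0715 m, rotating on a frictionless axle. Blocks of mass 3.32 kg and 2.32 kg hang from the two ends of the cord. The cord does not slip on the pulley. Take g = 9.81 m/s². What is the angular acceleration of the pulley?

I = ½MR² = (1/2)(2.23)(0.0715)² = 0.005700 kg·m².
Heavier block: m₁g − T₁ = m₁a. Lighter block: T₂ − m₂g = m₂a.
Pulley: (T₁ − T₂)R = Iα = I(a/R), so T₁ − T₂ = (I/R²)a = (1/2)M_p a = 1.115·a.
Adding the three: (m₁ − m₂)g = (m₁ + m₂ + 1.115)a, so a = (3.32 − 2.32)(9.81)/(3.32 + 2.32 + 1.115) = 1.452 m/s².
α = a/R = 1.452/0.0715 = 20.31 rad/s².

α ≈ 20.3 rad/s²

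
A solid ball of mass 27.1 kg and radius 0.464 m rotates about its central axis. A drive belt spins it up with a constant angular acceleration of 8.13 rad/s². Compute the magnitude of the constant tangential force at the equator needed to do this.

F ≈ 40.9 N

I = (2/5)MR² = (2/5)(27.1)(0.464)² = 2.334 kg·m².
The required torque is τ = Iα = (2.334)(8.130) = 18.97 N·m.
A tangential force at the equator gives τ = FR, so F = τ/R = 18.97/0.464 = 40.89 N.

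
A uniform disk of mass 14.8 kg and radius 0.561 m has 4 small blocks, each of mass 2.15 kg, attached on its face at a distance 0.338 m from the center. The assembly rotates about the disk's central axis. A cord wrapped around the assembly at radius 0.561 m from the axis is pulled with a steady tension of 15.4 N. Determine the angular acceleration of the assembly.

α ≈ 2.61 rad/s²

I_disk = ½MR² = ½(14.8)(0.561)² = 2.329 kg·m².
I_blocks = 4·m·r² = 4(2.15)(0.338)² = 0.9825 kg·m².
Total I = 3.311 kg·m².
τ = F r = (15.4)(0.561) = 8.639 N·m.
α = τ/I = 8.639/3.311 = 2.609 rad/s².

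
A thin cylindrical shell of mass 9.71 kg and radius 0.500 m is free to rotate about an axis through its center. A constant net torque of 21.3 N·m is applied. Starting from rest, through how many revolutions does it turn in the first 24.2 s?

I = MR² = (9.71)(0.500)² = 2.428 kg·m².
α = τ/I = 21.3/2.428 = 8.774 rad/s².
θ = ½αt² = ½(8.774)(24.2)² = 2569 rad.
Revolutions = θ/(2π) = 408.9.

≈ 409 revolutions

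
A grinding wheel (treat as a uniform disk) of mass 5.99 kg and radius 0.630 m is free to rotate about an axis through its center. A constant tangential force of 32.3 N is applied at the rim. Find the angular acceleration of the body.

I = ½MR² = (1/2)(5.99)(0.630)² = 1.189 kg·m².
τ = F R = (32.3)(0.630) = 20.35 N·m.
From τ = Iα: α = 20.35/1.189 = 17.12 rad/s².

α ≈ 17.1 rad/s²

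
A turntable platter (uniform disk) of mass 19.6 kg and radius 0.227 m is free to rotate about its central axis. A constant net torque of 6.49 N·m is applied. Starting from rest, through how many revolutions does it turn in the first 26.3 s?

≈ 707 revolutions

I = ½MR² = (1/2)(19.6)(0.227)² = 0.5050 kg·m².
α = τ/I = 6.49/0.5050 = 12.85 rad/s².
θ = ½αt² = ½(12.85)(26.3)² = 4445 rad.
Revolutions = θ/(2π) = 707.4.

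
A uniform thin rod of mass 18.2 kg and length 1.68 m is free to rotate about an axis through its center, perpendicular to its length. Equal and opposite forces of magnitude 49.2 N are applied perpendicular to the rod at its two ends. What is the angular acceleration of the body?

I = (1/12)ML² = (1/12)(18.2)(1.68)² = 4.281 kg·m².
The couple gives τ = F·(L/2) + F·(L/2) = F L = (49.2)(1.68) = 82.66 N·m.
Newton's second law for rotation, τ = Iα, gives α = τ/I = 82.66/4.281 = 19.31 rad/s².

α ≈ 19.3 rad/s²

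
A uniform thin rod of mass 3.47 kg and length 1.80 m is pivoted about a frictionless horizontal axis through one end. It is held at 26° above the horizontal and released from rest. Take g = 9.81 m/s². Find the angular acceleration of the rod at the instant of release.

α ≈ 7.35 rad/s²

About the pivot, I = (1/3)ML² = (1/3)(3.47)(1.80)² = 3.748 kg·m².
The weight acts at the center, a distance L/2 = 0.9000 m from the pivot; τ = Mg(L/2) cos 26° = 27.54 N·m.
α = τ/I = 27.54/3.748 = 7.348 rad/s².
(Equivalently α = (3g/(2L)) cos 26° = 7.348 rad/s².)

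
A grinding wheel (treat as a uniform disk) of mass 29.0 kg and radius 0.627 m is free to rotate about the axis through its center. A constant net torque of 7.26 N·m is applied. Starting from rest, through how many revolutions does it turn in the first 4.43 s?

I = ½MR² = (1/2)(29.0)(0.627)² = 5.700 kg·m².
α = τ/I = 7.26/5.700 = 1.274 rad/s².
θ = ½αt² = ½(1.274)(4.43)² = 12.50 rad.
Revolutions = θ/(2π) = 1.989.

≈ 1.99 revolutions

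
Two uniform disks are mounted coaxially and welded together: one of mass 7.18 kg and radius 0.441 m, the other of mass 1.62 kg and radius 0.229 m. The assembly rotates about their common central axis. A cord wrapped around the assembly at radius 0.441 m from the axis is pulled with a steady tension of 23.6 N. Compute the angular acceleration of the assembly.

I = ½M₁R₁² + ½M₂R₂² = ½(7.18)(0.441)² + ½(1.62)(0.229)² = 0.7407 kg·m².
τ = F r = (23.6)(0.441) = 10.41 N·m.
α = τ/I = 10.41/0.7407 = 14.05 rad/s².

α ≈ 14.1 rad/s²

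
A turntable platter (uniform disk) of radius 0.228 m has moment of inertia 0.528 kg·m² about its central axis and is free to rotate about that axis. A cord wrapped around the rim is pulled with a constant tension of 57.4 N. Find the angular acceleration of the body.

α ≈ 24.8 rad/s²

τ = F R = (57.4)(0.228) = 13.09 N·m.
From τ = Iα: α = 13.09/0.5280 = 24.79 rad/s².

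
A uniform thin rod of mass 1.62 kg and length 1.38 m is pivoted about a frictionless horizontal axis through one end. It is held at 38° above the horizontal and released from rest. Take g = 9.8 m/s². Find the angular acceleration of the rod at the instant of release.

About the pivot, I = (1/3)ML² = (1/3)(1.62)(1.38)² = 1.028 kg·m².
The weight acts at the center, a distance L/2 = 0.6900 m from the pivot; τ = Mg(L/2) cos 38° = 8.632 N·m.
α = τ/I = 8.632/1.028 = 8.394 rad/s².
(Equivalently α = (3g/(2L)) cos 38° = 8.394 rad/s².)

α ≈ 8.39 rad/s²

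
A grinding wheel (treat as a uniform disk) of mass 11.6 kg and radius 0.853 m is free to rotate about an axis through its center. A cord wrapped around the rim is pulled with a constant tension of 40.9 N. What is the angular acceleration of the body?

α ≈ 8.27 rad/s²

I = ½MR² = (1/2)(11.6)(0.853)² = 4.220 kg·m².
τ = F R = (40.9)(0.853) = 34.89 N·m.
From τ = Iα: α = 34.89/4.220 = 8.267 rad/s².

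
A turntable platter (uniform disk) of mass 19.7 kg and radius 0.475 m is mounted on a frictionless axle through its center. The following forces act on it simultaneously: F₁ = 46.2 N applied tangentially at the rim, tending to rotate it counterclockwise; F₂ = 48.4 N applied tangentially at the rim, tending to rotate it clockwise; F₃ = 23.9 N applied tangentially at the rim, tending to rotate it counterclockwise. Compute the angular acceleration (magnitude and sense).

α ≈ 4.64 rad/s², counterclockwise

I = ½MR² = (1/2)(19.7)(0.475)² = 2.222 kg·m².
Taking counterclockwise as positive: τ₁ = +(46.2)(0.475) = +21.95 N·m; τ₂ = −(48.4)(0.475) = −22.99 N·m; τ₃ = +(23.9)(0.475) = +11.35 N·m.
Net torque τ = 10.31 N·m.
α = τ/I = 10.31/2.222 = 4.638 rad/s².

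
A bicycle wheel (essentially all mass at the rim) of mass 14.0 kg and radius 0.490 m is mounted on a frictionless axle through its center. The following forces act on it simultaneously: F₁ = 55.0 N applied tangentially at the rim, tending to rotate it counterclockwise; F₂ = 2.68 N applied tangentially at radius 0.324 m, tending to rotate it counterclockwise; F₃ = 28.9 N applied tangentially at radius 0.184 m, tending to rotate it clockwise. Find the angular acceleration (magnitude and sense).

I = MR² = (14.0)(0.490)² = 3.361 kg·m².
Taking counterclockwise as positive: τ₁ = +(55.0)(0.490) = +26.95 N·m; τ₂ = +(2.68)(0.324) = +0.8683 N·m; τ₃ = −(28.9)(0.184) = −5.318 N·m.
Net torque τ = 22.50 N·m.
α = τ/I = 22.50/3.361 = 6.694 rad/s².

α ≈ 6.69 rad/s², counterclockwise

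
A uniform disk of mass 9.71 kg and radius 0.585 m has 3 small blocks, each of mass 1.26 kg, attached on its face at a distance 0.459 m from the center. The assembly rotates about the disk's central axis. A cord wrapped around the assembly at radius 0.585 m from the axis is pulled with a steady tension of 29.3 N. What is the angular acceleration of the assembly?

α ≈ 6.97 rad/s²

I_disk = ½MR² = ½(9.71)(0.585)² = 1.662 kg·m².
I_blocks = 3·m·r² = 3(1.26)(0.459)² = 0.7964 kg·m².
Total I = 2.458 kg·m².
τ = F r = (29.3)(0.585) = 17.14 N·m.
α = τ/I = 17.14/2.458 = 6.974 rad/s².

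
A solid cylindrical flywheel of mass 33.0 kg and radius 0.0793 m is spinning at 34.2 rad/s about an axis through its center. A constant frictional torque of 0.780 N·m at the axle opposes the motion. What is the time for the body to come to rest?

I = ½MR² = (1/2)(33.0)(0.0793)² = 0.1038 kg·m².
The net torque has magnitude 0.780 N·m, opposing ω.
|α| = τ/I = 0.7800/0.1038 = 7.517 rad/s² (deceleration).
0 = ω₀ − |α|t ⇒ t = ω₀/|α| = 34.2/7.517 = 4.549 s.

t ≈ 4.55 s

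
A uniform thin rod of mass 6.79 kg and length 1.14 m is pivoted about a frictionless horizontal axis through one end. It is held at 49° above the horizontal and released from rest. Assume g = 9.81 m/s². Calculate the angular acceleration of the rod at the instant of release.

α ≈ 8.47 rad/s²

About the pivot, I = (1/3)ML² = (1/3)(6.79)(1.14)² = 2.941 kg·m².
The weight acts at the center, a distance L/2 = 0.5700 m from the pivot; τ = Mg(L/2) cos 49° = 24.91 N·m.
α = τ/I = 24.91/2.941 = 8.468 rad/s².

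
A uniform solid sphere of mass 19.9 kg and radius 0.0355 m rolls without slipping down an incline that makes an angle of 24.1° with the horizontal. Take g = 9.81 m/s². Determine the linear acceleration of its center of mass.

Translation along the incline: Mg sinθ − f = Ma.
Rotation about the center: fR = Iα with I = (2/5)MR². No-slip gives a = αR, so f = (I/R²)a = (2/5)M a.
Substituting: Mg sinθ = (1 + 0.4000)Ma, so a = g sinθ/(1 + 0.4000) = (9.81) sin 24.1° / 1.400 = 2.861 m/s².

a ≈ 2.86 m/s²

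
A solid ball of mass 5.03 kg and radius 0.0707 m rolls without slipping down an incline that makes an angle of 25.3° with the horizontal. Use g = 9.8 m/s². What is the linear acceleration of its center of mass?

Translation along the incline: Mg sinθ − f = Ma.
Rotation about the center: fR = Iα with I = (2/5)MR². No-slip gives a = αR, so f = (I/R²)a = (2/5)M a.
Substituting: Mg sinθ = (1 + 0.4000)Ma, so a = g sinθ/(1 + 0.4000) = (9.8) sin 25.3° / 1.400 = 2.992 m/s².

a ≈ 2.99 m/s²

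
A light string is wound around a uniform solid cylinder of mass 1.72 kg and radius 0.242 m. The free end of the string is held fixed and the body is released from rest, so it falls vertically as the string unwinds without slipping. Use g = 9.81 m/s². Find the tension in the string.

T ≈ 5.62 N

Translation: Mg − T = Ma. Rotation about the center: TR = Iα with I = ½MR².
With a = αR: T = (I/R²)a = (1/2)M a, so Mg = (1 + 0.5000)Ma.
a = g/(1 + 0.5000) = 9.81/1.500 = 6.540 m/s².
T = 0.5000·M·a = (0.5000)(1.72)(6.540) = 5.624 N.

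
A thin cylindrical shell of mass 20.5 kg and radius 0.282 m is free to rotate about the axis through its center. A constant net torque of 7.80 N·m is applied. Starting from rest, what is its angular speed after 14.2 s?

ω ≈ 67.9 rad/s

I = MR² = (20.5)(0.282)² = 1.630 kg·m².
α = τ/I = 7.80/1.630 = 4.785 rad/s².
ω = ω₀ + αt = 0 + (4.785)(14.2) = 67.94 rad/s.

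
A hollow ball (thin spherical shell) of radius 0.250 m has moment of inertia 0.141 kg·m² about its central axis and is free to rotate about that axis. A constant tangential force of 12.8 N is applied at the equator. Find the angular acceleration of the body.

α ≈ 22.7 rad/s²

τ = F R = (12.8)(0.250) = 3.200 N·m.
From τ = Iα: α = 3.200/0.1410 = 22.70 rad/s².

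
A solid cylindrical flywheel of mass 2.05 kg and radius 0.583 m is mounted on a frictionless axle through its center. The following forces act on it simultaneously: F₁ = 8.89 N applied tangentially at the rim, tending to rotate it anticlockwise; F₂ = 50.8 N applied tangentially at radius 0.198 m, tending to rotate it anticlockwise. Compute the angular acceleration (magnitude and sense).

α ≈ 43.7 rad/s², anticlockwise

I = ½MR² = (1/2)(2.05)(0.583)² = 0.3484 kg·m².
Taking anticlockwise as positive: τ₁ = +(8.89)(0.583) = +5.183 N·m; τ₂ = +(50.8)(0.198) = +10.06 N·m.
Net torque τ = 15.24 N·m.
α = τ/I = 15.24/0.3484 = 43.75 rad/s².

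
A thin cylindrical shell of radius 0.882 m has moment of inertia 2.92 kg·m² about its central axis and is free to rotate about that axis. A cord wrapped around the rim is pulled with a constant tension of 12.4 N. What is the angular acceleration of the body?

τ = F R = (12.4)(0.882) = 10.94 N·m.
Newton's second law for rotation, τ = Iα, gives α = τ/I = 10.94/2.920 = 3.745 rad/s².

α ≈ 3.75 rad/s²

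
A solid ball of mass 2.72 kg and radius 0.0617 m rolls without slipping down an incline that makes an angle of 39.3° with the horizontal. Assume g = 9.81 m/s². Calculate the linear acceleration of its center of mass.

a ≈ 4.44 m/s²

Translation along the incline: Mg sinθ − f = Ma.
Rotation about the center: fR = Iα with I = (2/5)MR². No-slip gives a = αR, so f = (I/R²)a = (2/5)M a.
Substituting: Mg sinθ = (1 + 0.4000)Ma, so a = g sinθ/(1 + 0.4000) = (9.81) sin 39.3° / 1.400 = 4.438 m/s².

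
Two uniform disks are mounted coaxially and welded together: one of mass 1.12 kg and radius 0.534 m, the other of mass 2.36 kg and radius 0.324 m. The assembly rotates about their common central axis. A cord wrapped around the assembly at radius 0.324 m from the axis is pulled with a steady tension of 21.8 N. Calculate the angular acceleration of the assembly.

I = ½M₁R₁² + ½M₂R₂² = ½(1.12)(0.534)² + ½(2.36)(0.324)² = 0.2836 kg·m².
τ = F r = (21.8)(0.324) = 7.063 N·m.
α = τ/I = 7.063/0.2836 = 24.91 rad/s².

α ≈ 24.9 rad/s²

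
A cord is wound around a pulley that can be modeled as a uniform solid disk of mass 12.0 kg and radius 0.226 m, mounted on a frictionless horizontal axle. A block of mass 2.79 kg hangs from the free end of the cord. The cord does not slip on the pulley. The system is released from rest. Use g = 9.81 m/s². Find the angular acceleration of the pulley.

I = ½MR² = (1/2)(12.0)(0.226)² = 0.3065 kg·m².
Block: mg − T = ma. Pulley: TR = Iα. No-slip: a = αR, so T = (I/R²)a = 6.000·a.
Then mg = (m + 6.000)a, so a = (2.79)(9.81)/(2.79 + 6.000) = 3.114 m/s².
α = a/R = 3.114/0.226 = 13.78 rad/s².

α ≈ 13.8 rad/s²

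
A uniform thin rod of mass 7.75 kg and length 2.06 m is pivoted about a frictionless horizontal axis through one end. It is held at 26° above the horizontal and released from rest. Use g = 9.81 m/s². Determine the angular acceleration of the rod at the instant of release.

α ≈ 6.42 rad/s²

About the pivot, I = (1/3)ML² = (1/3)(7.75)(2.06)² = 10.96 kg·m².
The weight acts at the center, a distance L/2 = 1.030 m from the pivot; τ = Mg(L/2) cos 26° = 70.38 N·m.
α = τ/I = 70.38/10.96 = 6.420 rad/s².
(Equivalently α = (3g/(2L)) cos 26° = 6.420 rad/s².)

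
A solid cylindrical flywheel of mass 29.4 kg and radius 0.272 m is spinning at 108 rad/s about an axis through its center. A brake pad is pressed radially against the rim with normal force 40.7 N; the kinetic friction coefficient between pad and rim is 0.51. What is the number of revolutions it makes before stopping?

≈ 179 revolutions

I = ½MR² = (1/2)(29.4)(0.272)² = 1.088 kg·m².
Friction force f = μN = (0.51)(40.7) = 20.76 N at the rim; torque magnitude τ = fR = 5.646 N·m, opposing ω.
|α| = τ/I = 5.646/1.088 = 5.191 rad/s² (deceleration).
ω² = ω₀² − 2|α|θ with ω = 0 ⇒ θ = ω₀²/(2|α|) = 1123 rad = 178.8 rev.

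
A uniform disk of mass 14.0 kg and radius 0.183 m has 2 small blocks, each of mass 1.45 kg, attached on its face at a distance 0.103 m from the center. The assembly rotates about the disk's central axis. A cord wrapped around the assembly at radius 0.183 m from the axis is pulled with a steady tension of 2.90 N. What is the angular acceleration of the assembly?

I_disk = ½MR² = ½(14.0)(0.183)² = 0.2344 kg·m².
I_blocks = 2·m·r² = 2(1.45)(0.103)² = 0.03077 kg·m².
Total I = 0.2652 kg·m².
τ = F r = (2.90)(0.183) = 0.5307 N·m.
α = τ/I = 0.5307/0.2652 = 2.001 rad/s².

α ≈ 2.00 rad/s²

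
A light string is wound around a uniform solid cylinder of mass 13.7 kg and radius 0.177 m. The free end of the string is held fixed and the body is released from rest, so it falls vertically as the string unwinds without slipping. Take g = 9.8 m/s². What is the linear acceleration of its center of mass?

Translation: Mg − T = Ma. Rotation about the center: TR = Iα with I = ½MR².
With a = αR: T = (I/R²)a = (1/2)M a, so Mg = (1 + 0.5000)Ma.
a = g/(1 + 0.5000) = 9.8/1.500 = 6.533 m/s².

a ≈ 6.53 m/s²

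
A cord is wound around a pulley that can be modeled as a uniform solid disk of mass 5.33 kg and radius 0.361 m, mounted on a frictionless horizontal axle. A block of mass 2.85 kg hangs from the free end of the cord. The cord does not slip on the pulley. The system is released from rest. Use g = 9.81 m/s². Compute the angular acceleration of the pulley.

α ≈ 14.0 rad/s²

I = ½MR² = (1/2)(5.33)(0.361)² = 0.3473 kg·m².
Block: mg − T = ma. Pulley: TR = Iα. No-slip: a = αR, so T = (I/R²)a = 2.665·a.
Then mg = (m + 2.665)a, so a = (2.85)(9.81)/(2.85 + 2.665) = 5.070 m/s².
α = a/R = 5.070/0.361 = 14.04 rad/s².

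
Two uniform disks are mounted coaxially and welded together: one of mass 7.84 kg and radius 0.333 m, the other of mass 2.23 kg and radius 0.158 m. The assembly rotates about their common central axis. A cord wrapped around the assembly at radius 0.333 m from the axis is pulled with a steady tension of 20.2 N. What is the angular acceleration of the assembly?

I = ½M₁R₁² + ½M₂R₂² = ½(7.84)(0.333)² + ½(2.23)(0.158)² = 0.4625 kg·m².
τ = F r = (20.2)(0.333) = 6.727 N·m.
α = τ/I = 6.727/0.4625 = 14.54 rad/s².

α ≈ 14.5 rad/s²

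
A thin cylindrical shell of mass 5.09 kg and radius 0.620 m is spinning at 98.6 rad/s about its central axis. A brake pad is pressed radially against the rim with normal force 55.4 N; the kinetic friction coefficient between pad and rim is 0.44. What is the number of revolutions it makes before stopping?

≈ 100 revolutions

I = MR² = (5.09)(0.620)² = 1.957 kg·m².
Friction force f = μN = (0.44)(55.4) = 24.38 N at the rim; torque magnitude τ = fR = 15.11 N·m, opposing ω.
|α| = τ/I = 15.11/1.957 = 7.724 rad/s² (deceleration).
ω² = ω₀² − 2|α|θ with ω = 0 ⇒ θ = ω₀²/(2|α|) = 629.3 rad = 100.2 rev.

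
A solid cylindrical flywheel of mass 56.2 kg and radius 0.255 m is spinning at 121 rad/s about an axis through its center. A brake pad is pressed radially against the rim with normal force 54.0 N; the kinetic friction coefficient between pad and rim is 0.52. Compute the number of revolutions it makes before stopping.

I = ½MR² = (1/2)(56.2)(0.255)² = 1.827 kg·m².
Friction force f = μN = (0.52)(54.0) = 28.08 N at the rim; torque magnitude τ = fR = 7.160 N·m, opposing ω.
|α| = τ/I = 7.160/1.827 = 3.919 rad/s² (deceleration).
ω² = ω₀² − 2|α|θ with ω = 0 ⇒ θ = ω₀²/(2|α|) = 1868 rad = 297.3 rev.

≈ 297 revolutions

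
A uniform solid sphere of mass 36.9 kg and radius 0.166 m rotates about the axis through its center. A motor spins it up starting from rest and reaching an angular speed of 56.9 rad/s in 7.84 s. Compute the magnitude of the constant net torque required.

I = (2/5)MR² = (2/5)(36.9)(0.166)² = 0.4067 kg·m².
α = Δω/Δt = (56.9 − 0)/7.84 = 7.258 rad/s².
τ = Iα = (0.4067)(7.258) = 2.952 N·m.

τ ≈ 2.95 N·m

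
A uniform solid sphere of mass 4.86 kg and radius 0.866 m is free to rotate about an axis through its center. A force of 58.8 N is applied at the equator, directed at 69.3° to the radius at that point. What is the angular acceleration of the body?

α ≈ 32.7 rad/s²

I = (2/5)MR² = (2/5)(4.86)(0.866)² = 1.458 kg·m².
Only the tangential component produces torque: τ = F R sinθ = (58.8)(0.866) sin 69.3° = 47.63 N·m.
From τ = Iα: α = 47.63/1.458 = 32.67 rad/s².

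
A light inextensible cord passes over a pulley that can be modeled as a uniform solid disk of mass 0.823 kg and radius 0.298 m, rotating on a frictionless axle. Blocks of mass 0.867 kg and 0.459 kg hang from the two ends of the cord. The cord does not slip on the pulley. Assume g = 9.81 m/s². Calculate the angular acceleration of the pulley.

I = ½MR² = (1/2)(0.823)(0.298)² = 0.03654 kg·m².
Heavier block: m₁g − T₁ = m₁a. Lighter block: T₂ − m₂g = m₂a.
Pulley: (T₁ − T₂)R = Iα = I(a/R), so T₁ − T₂ = (I/R²)a = (1/2)M_p a = 0.4115·a.
Adding the three: (m₁ − m₂)g = (m₁ + m₂ + 0.4115)a, so a = (0.867 − 0.459)(9.81)/(0.867 + 0.459 + 0.4115) = 2.304 m/s².
α = a/R = 2.304/0.298 = 7.730 rad/s².

α ≈ 7.73 rad/s²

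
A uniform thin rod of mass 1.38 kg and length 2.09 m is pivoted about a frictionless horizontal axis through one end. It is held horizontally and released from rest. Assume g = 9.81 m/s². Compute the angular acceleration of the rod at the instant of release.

About the pivot, I = (1/3)ML² = (1/3)(1.38)(2.09)² = 2.009 kg·m².
The weight acts at the center, a distance L/2 = 1.045 m from the pivot; τ = Mg(L/2) = 14.15 N·m.
α = τ/I = 14.15/2.009 = 7.041 rad/s².

α ≈ 7.04 rad/s²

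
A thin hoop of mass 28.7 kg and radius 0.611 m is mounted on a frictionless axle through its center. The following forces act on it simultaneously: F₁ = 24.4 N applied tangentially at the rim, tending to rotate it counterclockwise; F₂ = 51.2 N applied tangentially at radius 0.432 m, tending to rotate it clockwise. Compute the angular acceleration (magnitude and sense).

α ≈ 0.673 rad/s², clockwise

I = MR² = (28.7)(0.611)² = 10.71 kg·m².
Taking counterclockwise as positive: τ₁ = +(24.4)(0.611) = +14.91 N·m; τ₂ = −(51.2)(0.432) = −22.12 N·m.
Net torque τ = -7.210 N·m.
α = τ/I = -7.210/10.71 = -0.6729 rad/s².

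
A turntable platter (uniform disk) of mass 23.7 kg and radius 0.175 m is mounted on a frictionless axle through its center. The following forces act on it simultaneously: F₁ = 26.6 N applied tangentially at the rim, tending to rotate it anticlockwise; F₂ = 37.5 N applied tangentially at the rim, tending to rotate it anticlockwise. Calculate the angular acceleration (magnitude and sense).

I = ½MR² = (1/2)(23.7)(0.175)² = 0.3629 kg·m².
Taking anticlockwise as positive: τ₁ = +(26.6)(0.175) = +4.655 N·m; τ₂ = +(37.5)(0.175) = +6.562 N·m.
Net torque τ = 11.22 N·m.
α = τ/I = 11.22/0.3629 = 30.91 rad/s².

α ≈ 30.9 rad/s², anticlockwise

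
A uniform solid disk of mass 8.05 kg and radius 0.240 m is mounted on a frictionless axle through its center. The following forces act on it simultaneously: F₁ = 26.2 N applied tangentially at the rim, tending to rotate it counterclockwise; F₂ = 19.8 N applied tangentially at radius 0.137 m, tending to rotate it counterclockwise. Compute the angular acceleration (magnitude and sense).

α ≈ 38.8 rad/s², counterclockwise

I = ½MR² = (1/2)(8.05)(0.240)² = 0.2318 kg·m².
Taking counterclockwise as positive: τ₁ = +(26.2)(0.240) = +6.288 N·m; τ₂ = +(19.8)(0.137) = +2.713 N·m.
Net torque τ = 9.001 N·m.
α = τ/I = 9.001/0.2318 = 38.82 rad/s².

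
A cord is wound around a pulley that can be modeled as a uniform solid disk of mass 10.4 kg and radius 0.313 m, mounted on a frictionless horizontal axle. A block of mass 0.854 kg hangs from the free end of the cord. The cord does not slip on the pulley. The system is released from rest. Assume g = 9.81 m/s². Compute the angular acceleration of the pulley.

I = ½MR² = (1/2)(10.4)(0.313)² = 0.5094 kg·m².
Block: mg − T = ma. Pulley: TR = Iα. No-slip: a = αR, so T = (I/R²)a = 5.200·a.
Then mg = (m + 5.200)a, so a = (0.854)(9.81)/(0.854 + 5.200) = 1.384 m/s².
α = a/R = 1.384/0.313 = 4.421 rad/s².

α ≈ 4.42 rad/s²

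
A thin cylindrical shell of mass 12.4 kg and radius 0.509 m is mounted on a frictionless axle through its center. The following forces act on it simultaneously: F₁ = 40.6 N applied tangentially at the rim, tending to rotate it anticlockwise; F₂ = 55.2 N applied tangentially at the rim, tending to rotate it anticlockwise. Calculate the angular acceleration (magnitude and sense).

I = MR² = (12.4)(0.509)² = 3.213 kg·m².
Taking anticlockwise as positive: τ₁ = +(40.6)(0.509) = +20.67 N·m; τ₂ = +(55.2)(0.509) = +28.10 N·m.
Net torque τ = 48.76 N·m.
α = τ/I = 48.76/3.213 = 15.18 rad/s².

α ≈ 15.2 rad/s², anticlockwise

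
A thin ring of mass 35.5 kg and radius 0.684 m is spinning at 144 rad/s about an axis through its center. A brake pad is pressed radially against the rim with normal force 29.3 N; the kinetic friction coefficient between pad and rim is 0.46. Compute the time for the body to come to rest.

t ≈ 259 s

I = MR² = (35.5)(0.684)² = 16.61 kg·m².
Friction force f = μN = (0.46)(29.3) = 13.48 N at the rim; torque magnitude τ = fR = 9.219 N·m, opposing ω.
|α| = τ/I = 9.219/16.61 = 0.5551 rad/s² (deceleration).
0 = ω₀ − |α|t ⇒ t = ω₀/|α| = 144/0.5551 = 259.4 s.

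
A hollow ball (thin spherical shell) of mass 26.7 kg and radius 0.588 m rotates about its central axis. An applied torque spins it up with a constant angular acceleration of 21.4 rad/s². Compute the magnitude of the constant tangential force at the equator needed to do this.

I = (2/3)MR² = (2/3)(26.7)(0.588)² = 6.154 kg·m².
The required torque is τ = Iα = (6.154)(21.40) = 131.7 N·m.
A tangential force at the equator gives τ = FR, so F = τ/R = 131.7/0.588 = 224.0 N.

F ≈ 224 N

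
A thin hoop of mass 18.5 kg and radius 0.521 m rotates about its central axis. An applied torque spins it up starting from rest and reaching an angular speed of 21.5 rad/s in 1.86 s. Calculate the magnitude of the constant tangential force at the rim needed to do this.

F ≈ 111 N

I = MR² = (18.5)(0.521)² = 5.022 kg·m².
α = Δω/Δt = (21.5 − 0)/1.86 = 11.56 rad/s².
The required torque is τ = Iα = (5.022)(11.56) = 58.05 N·m.
A tangential force at the rim gives τ = FR, so F = τ/R = 58.05/0.521 = 111.4 N.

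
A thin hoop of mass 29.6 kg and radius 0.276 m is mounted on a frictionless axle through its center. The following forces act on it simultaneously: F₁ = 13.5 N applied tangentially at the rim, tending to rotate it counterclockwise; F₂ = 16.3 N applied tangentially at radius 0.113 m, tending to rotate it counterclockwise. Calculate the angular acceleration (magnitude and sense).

α ≈ 2.47 rad/s², counterclockwise

I = MR² = (29.6)(0.276)² = 2.255 kg·m².
Taking counterclockwise as positive: τ₁ = +(13.5)(0.276) = +3.726 N·m; τ₂ = +(16.3)(0.113) = +1.842 N·m.
Net torque τ = 5.568 N·m.
α = τ/I = 5.568/2.255 = 2.469 rad/s².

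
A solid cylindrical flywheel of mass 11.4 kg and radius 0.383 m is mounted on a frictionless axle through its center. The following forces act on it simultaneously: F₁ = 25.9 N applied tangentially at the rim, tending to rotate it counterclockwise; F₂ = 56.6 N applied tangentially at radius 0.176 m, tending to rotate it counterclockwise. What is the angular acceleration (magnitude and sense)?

α ≈ 23.8 rad/s², counterclockwise

I = ½MR² = (1/2)(11.4)(0.383)² = 0.8361 kg·m².
Taking counterclockwise as positive: τ₁ = +(25.9)(0.383) = +9.920 N·m; τ₂ = +(56.6)(0.176) = +9.962 N·m.
Net torque τ = 19.88 N·m.
α = τ/I = 19.88/0.8361 = 23.78 rad/s².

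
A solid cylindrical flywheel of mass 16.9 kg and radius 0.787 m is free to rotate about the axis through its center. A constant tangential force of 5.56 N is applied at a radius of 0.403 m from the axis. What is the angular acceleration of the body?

I = ½MR² = (1/2)(16.9)(0.787)² = 5.234 kg·m².
τ = F·r = (5.56)(0.403) = 2.241 N·m.
From τ = Iα: α = 2.241/5.234 = 0.4281 rad/s².

α ≈ 0.428 rad/s²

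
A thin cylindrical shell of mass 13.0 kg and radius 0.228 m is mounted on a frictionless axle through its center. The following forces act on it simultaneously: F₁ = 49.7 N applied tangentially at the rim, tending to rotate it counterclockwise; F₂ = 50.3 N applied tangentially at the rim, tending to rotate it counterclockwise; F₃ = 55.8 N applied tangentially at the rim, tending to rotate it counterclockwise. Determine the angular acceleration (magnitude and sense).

I = MR² = (13.0)(0.228)² = 0.6758 kg·m².
Taking counterclockwise as positive: τ₁ = +(49.7)(0.228) = +11.33 N·m; τ₂ = +(50.3)(0.228) = +11.47 N·m; τ₃ = +(55.8)(0.228) = +12.72 N·m.
Net torque τ = 35.52 N·m.
α = τ/I = 35.52/0.6758 = 52.56 rad/s².

α ≈ 52.6 rad/s², counterclockwise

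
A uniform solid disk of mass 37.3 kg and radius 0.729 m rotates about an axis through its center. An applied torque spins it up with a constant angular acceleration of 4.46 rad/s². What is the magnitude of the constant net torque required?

I = ½MR² = (1/2)(37.3)(0.729)² = 9.911 kg·m².
τ = Iα = (9.911)(4.460) = 44.20 N·m.

τ ≈ 44.2 N·m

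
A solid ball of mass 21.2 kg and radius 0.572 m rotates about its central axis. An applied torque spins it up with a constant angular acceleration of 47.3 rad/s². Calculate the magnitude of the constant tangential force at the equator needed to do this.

I = (2/5)MR² = (2/5)(21.2)(0.572)² = 2.775 kg·m².
The required torque is τ = Iα = (2.775)(47.30) = 131.2 N·m.
A tangential force at the equator gives τ = FR, so F = τ/R = 131.2/0.572 = 229.4 N.

F ≈ 229 N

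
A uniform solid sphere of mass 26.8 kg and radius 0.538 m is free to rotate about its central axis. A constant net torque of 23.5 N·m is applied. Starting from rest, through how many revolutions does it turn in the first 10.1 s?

I = (2/5)MR² = (2/5)(26.8)(0.538)² = 3.103 kg·m².
α = τ/I = 23.5/3.103 = 7.574 rad/s².
θ = ½αt² = ½(7.574)(10.1)² = 386.3 rad.
Revolutions = θ/(2π) = 61.48.

≈ 61.5 revolutions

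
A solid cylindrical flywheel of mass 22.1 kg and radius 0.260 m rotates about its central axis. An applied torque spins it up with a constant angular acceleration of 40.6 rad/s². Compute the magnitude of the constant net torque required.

τ ≈ 30.3 N·m

I = ½MR² = (1/2)(22.1)(0.260)² = 0.7470 kg·m².
τ = Iα = (0.7470)(40.60) = 30.33 N·m.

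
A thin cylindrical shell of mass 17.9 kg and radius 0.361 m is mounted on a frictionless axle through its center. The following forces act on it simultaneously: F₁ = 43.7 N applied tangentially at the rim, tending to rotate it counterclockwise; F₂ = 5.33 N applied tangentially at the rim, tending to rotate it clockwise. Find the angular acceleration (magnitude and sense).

α ≈ 5.94 rad/s², counterclockwise

I = MR² = (17.9)(0.361)² = 2.333 kg·m².
Taking counterclockwise as positive: τ₁ = +(43.7)(0.361) = +15.78 N·m; τ₂ = −(5.33)(0.361) = −1.924 N·m.
Net torque τ = 13.85 N·m.
α = τ/I = 13.85/2.333 = 5.938 rad/s².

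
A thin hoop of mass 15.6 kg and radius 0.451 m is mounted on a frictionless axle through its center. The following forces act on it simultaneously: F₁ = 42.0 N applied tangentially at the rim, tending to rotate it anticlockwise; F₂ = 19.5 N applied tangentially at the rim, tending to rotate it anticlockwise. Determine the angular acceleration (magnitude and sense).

I = MR² = (15.6)(0.451)² = 3.173 kg·m².
Taking anticlockwise as positive: τ₁ = +(42.0)(0.451) = +18.94 N·m; τ₂ = +(19.5)(0.451) = +8.795 N·m.
Net torque τ = 27.74 N·m.
α = τ/I = 27.74/3.173 = 8.741 rad/s².

α ≈ 8.74 rad/s², anticlockwise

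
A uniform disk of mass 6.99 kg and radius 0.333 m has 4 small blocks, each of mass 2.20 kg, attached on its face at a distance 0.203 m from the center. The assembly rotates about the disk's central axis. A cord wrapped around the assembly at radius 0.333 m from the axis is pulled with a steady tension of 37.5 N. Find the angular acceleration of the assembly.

α ≈ 16.6 rad/s²

I_disk = ½MR² = ½(6.99)(0.333)² = 0.3876 kg·m².
I_blocks = 4·m·r² = 4(2.20)(0.203)² = 0.3626 kg·m².
Total I = 0.7502 kg·m².
τ = F r = (37.5)(0.333) = 12.49 N·m.
α = τ/I = 12.49/0.7502 = 16.65 rad/s².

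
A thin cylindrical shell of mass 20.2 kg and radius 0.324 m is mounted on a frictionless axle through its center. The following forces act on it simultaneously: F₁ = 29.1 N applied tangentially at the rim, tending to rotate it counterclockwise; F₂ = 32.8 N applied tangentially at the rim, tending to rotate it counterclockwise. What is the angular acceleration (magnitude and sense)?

I = MR² = (20.2)(0.324)² = 2.121 kg·m².
Taking counterclockwise as positive: τ₁ = +(29.1)(0.324) = +9.428 N·m; τ₂ = +(32.8)(0.324) = +10.63 N·m.
Net torque τ = 20.06 N·m.
α = τ/I = 20.06/2.121 = 9.458 rad/s².

α ≈ 9.46 rad/s², counterclockwise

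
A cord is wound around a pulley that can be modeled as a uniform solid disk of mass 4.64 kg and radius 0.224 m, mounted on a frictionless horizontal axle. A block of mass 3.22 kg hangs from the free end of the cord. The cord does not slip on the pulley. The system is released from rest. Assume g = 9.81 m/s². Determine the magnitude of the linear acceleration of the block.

a ≈ 5.70 m/s²

I = ½MR² = (1/2)(4.64)(0.224)² = 0.1164 kg·m².
Block: mg − T = ma. Pulley: TR = Iα. No-slip: a = αR, so T = (I/R²)a = 2.320·a.
Then mg = (m + 2.320)a, so a = (3.22)(9.81)/(3.22 + 2.320) = 5.702 m/s².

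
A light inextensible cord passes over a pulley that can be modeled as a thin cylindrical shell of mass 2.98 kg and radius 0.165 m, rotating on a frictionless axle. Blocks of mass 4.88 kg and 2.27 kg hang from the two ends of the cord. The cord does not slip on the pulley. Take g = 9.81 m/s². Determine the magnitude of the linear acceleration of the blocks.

I = MR² = (2.98)(0.165)² = 0.08113 kg·m².
Heavier block: m₁g − T₁ = m₁a. Lighter block: T₂ − m₂g = m₂a.
Pulley: (T₁ − T₂)R = Iα = I(a/R), so T₁ − T₂ = (I/R²)a = 1·M_p a = 2.980·a.
Adding the three: (m₁ − m₂)g = (m₁ + m₂ + 2.980)a, so a = (4.88 − 2.27)(9.81)/(4.88 + 2.27 + 2.980) = 2.528 m/s².

a ≈ 2.53 m/s²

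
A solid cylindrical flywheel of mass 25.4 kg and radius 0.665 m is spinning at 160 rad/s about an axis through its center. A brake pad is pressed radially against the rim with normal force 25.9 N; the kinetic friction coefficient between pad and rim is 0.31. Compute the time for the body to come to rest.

I = ½MR² = (1/2)(25.4)(0.665)² = 5.616 kg·m².
Friction force f = μN = (0.31)(25.9) = 8.029 N at the rim; torque magnitude τ = fR = 5.339 N·m, opposing ω.
|α| = τ/I = 5.339/5.616 = 0.9507 rad/s² (deceleration).
0 = ω₀ − |α|t ⇒ t = ω₀/|α| = 160/0.9507 = 168.3 s.

t ≈ 168 s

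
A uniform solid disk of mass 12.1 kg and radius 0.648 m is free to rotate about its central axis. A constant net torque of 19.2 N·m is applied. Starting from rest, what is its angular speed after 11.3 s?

ω ≈ 85.4 rad/s

I = ½MR² = (1/2)(12.1)(0.648)² = 2.540 kg·m².
α = τ/I = 19.2/2.540 = 7.558 rad/s².
ω = ω₀ + αt = 0 + (7.558)(11.3) = 85.40 rad/s.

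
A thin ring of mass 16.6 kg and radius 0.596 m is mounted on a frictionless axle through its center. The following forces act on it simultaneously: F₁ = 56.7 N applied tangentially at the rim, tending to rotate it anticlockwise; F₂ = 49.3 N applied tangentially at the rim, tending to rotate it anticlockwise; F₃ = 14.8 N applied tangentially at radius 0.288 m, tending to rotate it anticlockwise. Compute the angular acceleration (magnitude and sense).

I = MR² = (16.6)(0.596)² = 5.897 kg·m².
Taking anticlockwise as positive: τ₁ = +(56.7)(0.596) = +33.79 N·m; τ₂ = +(49.3)(0.596) = +29.38 N·m; τ₃ = +(14.8)(0.288) = +4.262 N·m.
Net torque τ = 67.44 N·m.
α = τ/I = 67.44/5.897 = 11.44 rad/s².

α ≈ 11.4 rad/s², anticlockwise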